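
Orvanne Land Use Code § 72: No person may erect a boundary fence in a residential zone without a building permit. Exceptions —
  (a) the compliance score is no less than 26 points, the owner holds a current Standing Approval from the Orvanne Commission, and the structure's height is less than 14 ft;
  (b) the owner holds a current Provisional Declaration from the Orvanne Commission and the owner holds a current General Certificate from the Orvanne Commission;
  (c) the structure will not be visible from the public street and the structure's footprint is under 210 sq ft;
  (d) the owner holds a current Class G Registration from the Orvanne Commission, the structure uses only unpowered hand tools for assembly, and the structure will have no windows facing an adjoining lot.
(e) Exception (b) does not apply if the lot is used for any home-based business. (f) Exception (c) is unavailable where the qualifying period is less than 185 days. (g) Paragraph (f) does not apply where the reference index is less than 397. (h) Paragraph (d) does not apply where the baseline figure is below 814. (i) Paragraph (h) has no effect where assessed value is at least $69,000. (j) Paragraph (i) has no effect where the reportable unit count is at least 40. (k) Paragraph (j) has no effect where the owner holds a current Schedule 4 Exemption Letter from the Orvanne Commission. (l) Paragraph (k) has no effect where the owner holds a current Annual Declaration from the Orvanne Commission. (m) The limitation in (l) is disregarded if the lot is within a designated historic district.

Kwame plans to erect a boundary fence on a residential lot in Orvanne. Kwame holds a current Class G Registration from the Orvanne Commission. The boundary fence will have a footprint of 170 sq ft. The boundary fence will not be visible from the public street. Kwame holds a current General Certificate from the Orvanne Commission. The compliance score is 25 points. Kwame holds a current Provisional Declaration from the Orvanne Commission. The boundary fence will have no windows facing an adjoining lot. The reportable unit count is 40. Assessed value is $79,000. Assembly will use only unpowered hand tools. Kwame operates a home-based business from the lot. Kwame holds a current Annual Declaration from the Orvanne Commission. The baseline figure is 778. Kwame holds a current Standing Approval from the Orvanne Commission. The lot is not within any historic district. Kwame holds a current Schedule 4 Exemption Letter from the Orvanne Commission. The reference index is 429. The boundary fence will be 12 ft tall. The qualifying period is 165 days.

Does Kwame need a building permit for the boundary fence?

Yes — Kwame must obtain a building permit.

Exception (a) does not apply: the compliance score is 25 points, short of 26 points.
Exception (b) is satisfied on its face — a current Provisional Declaration is held; a current General Certificate is held. However, paragraph (e) must be considered: (e) operates against (b): a home-based business operates on the lot. So (b) is unavailable.
Exception (c)'s conditions are all satisfied: the structure will not be visible from the street; the structure's footprint is 170 sq ft, under the 210 sq ft limit. But: (f) is engaged — the qualifying period is 165 days, less than the 185 days limit. (g), which would lift (f), is inapplicable — the reference index is 429, not less than 397. So (c) is unavailable.
Exception (d) is satisfied on its face — a current Class G Registration is held; assembly uses only hand tools; no windows face an adjoining lot. But applying paragraphs (h)–(m): (h) operates against (d): the baseline figure is 778, below the 814 limit. (i) would limit (h) — assessed value is $79,000, meeting the $69,000 threshold — but (j) sets (i) aside: (j) operates against (i): the reportable unit count is 40, meeting the 40 threshold. (k) would limit (j) — a current Schedule 4 Exemption Letter is held — but (l) sets (k) aside: (l) operates against (k): a current Annual Declaration is held. (m), which would lift (l), is not engaged — the lot is not in a historic district. (d) is therefore removed.
No exception displaces § 72.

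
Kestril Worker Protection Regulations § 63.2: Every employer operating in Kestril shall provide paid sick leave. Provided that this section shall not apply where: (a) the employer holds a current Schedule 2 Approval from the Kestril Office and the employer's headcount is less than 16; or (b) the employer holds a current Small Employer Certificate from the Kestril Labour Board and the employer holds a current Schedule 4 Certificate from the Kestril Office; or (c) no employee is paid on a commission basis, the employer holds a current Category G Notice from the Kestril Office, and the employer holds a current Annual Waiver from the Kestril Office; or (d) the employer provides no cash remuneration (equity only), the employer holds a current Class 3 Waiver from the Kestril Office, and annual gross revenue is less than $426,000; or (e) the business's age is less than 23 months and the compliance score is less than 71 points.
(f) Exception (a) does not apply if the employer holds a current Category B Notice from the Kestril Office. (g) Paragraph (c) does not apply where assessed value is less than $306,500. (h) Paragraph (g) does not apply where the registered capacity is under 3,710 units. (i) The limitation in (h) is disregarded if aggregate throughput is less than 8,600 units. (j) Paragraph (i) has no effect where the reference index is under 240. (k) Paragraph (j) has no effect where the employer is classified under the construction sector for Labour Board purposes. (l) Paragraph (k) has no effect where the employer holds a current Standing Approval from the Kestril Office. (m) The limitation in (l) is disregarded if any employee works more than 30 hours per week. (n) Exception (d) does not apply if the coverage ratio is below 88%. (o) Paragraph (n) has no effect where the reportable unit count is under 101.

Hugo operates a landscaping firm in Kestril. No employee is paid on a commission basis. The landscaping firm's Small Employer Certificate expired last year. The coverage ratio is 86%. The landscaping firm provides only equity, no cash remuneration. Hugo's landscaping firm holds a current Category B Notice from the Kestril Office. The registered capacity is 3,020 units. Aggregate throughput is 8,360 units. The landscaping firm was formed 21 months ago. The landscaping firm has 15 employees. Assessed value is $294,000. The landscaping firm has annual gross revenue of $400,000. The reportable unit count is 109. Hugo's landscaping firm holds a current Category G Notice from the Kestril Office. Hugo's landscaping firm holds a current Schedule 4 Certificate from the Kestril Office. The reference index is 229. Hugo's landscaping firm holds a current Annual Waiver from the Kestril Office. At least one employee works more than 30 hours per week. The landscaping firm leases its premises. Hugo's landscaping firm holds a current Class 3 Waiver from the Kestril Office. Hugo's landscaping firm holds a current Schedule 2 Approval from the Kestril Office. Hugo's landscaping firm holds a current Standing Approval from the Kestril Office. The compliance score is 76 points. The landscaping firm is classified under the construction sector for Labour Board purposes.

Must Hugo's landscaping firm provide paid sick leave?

Yes — Hugo's landscaping firm must provide paid sick leave.

Exception (a)'s conditions are all satisfied: a current Schedule 2 Approval is held; the employer's headcount is 15, less than the 16 limit. But: (f) operates against (a): a current Category B Notice is held. So (a) is unavailable.
Exception (b) requires that the employer holds a current Small Employer Certificate from the Kestril Labour Board; but the Small Employer Certificate has expired, so (b) is unavailable.
Exception (c): no employee is paid on commission; a current Category G Notice is held; a current Annual Waiver is held — every condition holds. However, paragraphs (g)–(m) must be considered: (g) is triggered — assessed value is $294,000, less than the $306,500 limit. (h) would limit (g) — the registered capacity is 3,020 units, under the 3,710 units limit — but (i) sets (h) aside: (i) operates against (h): aggregate throughput is 8,360 units, less than the 8,600 units limit. (j) operates (the reference index is 229, under the 240 limit), but is displaced by (k): (k) operates against (j): the landscaping firm is classified under the construction sector. (l) operates (a current Standing Approval is held), but is overridden by (m): (m) operates against (l): at least one employee exceeds 30 hours/week. So (c) is unavailable.
Exception (d): remuneration is equity-only; a current Class 3 Waiver is held; annual gross revenue is $400,000, less than the $426,000 limit — every condition holds. Turning to paragraphs (n)–(o): (n) is engaged — the coverage ratio is 86%, below the 88% limit. (o), which would lift (n), is not triggered — the reportable unit count is 109, not under 101. Exception (d) does not apply.
Exception (e) fails — the compliance score is 76 points, not less than 71 points.
No exception is made out. Hugo's landscaping firm falls within the general rule.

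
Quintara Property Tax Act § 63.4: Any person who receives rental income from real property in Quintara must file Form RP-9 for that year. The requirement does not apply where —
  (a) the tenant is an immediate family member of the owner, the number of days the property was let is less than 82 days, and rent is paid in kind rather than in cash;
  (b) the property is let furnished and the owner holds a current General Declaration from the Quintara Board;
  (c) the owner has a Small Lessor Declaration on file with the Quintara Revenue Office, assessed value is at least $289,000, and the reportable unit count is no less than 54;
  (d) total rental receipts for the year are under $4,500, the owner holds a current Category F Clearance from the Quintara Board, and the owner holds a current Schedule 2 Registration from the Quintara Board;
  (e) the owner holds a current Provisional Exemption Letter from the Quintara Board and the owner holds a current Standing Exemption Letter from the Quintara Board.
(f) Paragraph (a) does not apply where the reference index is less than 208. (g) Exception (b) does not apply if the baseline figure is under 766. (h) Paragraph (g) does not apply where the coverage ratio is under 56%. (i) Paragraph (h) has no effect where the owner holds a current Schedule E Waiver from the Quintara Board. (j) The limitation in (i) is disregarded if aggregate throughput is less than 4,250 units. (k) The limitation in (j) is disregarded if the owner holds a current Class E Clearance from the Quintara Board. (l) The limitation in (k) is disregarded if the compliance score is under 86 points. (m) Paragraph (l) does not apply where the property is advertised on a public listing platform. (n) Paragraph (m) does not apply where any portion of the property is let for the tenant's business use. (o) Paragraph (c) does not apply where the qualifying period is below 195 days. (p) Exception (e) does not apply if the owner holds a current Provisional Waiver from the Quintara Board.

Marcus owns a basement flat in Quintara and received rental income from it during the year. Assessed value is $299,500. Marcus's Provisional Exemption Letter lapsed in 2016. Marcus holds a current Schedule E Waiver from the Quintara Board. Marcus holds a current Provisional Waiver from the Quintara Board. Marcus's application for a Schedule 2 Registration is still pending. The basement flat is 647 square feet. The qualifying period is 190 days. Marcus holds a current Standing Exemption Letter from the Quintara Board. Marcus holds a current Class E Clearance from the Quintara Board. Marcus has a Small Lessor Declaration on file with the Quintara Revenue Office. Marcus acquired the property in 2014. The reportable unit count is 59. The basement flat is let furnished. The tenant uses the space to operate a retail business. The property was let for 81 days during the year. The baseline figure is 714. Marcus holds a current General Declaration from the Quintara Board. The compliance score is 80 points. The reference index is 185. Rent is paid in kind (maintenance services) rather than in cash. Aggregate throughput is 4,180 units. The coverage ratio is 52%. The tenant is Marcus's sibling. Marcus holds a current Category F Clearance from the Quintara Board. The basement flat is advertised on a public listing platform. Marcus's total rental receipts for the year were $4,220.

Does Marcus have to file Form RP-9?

Exception (a): the tenant is an immediate family member; the number of days the property was let is 81 days, less than the 82 days limit; rent is paid in kind — every condition holds. But: (f) operates against (a): the reference index is 185, less than the 208 limit. Exception (a) does not apply.
All of (b)'s requirements are met (the property is let furnished; a current General Declaration is held). As to paragraphs (g)–(n): (g) would limit (b) — the baseline figure is 714, under the 766 limit — but (h) sets (g) aside: (h) operates — the coverage ratio is 52%, under the 56% limit. (i) operates (a current Schedule E Waiver is held), but is overridden by (j): (j) is triggered — aggregate throughput is 4,180 units, less than the 4,250 units limit. (k) would limit (j) — a current Class E Clearance is held — but (l) sets (k) aside: (l) operates against (k): the compliance score is 80 points, under the 86 points limit. (m) would limit (l) — the property is publicly advertised — but (n) sets (m) aside: (n) operates — the space is let for business use. (b) remains available.
Exception (c): a Small Lessor Declaration is on file; assessed value is $299,500, meeting the $289,000 threshold; the reportable unit count is 59, meeting the 54 threshold — every condition holds. However, paragraph (o) must be considered: (o) operates against (c): the qualifying period is 190 days, below the 195 days limit. So (c) is unavailable.
Exception (d) does not apply: no current Schedule 2 Registration is held.
Exception (e) does not apply: no current Provisional Exemption Letter is held.

No — exception (b) applies; Marcus is not required to file Form RP-9.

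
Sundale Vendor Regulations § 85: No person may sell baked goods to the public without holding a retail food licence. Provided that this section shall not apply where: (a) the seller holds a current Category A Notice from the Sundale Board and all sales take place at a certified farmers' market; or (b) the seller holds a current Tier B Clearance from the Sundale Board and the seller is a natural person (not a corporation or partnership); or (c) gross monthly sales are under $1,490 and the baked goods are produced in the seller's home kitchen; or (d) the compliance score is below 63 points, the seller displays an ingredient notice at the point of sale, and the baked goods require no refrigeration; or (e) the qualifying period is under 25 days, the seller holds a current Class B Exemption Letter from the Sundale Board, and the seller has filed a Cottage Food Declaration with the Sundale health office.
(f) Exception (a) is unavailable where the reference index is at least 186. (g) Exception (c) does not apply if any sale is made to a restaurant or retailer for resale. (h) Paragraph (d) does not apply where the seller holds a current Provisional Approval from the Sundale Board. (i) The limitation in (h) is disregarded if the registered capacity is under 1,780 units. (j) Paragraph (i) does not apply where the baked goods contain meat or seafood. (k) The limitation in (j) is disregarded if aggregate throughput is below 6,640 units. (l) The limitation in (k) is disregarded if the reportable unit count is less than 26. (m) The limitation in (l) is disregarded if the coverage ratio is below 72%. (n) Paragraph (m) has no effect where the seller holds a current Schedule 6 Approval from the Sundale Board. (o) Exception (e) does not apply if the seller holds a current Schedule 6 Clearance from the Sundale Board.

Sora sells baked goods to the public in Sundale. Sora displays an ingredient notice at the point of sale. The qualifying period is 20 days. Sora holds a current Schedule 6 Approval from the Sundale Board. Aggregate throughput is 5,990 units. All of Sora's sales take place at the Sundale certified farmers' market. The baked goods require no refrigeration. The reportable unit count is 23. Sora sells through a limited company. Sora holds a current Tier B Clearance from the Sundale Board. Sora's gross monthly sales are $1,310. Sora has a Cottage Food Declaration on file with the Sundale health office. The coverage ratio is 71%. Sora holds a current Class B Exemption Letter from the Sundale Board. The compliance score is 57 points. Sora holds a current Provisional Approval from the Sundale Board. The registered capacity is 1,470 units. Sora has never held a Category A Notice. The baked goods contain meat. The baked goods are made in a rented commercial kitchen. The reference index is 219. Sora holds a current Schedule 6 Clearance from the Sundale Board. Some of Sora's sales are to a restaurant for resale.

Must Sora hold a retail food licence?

Exception (a) requires that the seller holds a current Category A Notice from the Sundale Board; but the Category A Notice is not current, so (a) is unavailable.
Exception (b) requires that the seller is a natural person (not a corporation or partnership); but the seller operates through a limited company, so (b) is unavailable.
Exception (c) fails — the baked goods are made in a commercial kitchen, not a home kitchen.
Exception (d) is satisfied on its face — the compliance score is 57 points, below the 63 points limit; an ingredient notice is displayed; the baked goods are shelf-stable. Turning to paragraphs (h)–(n): (h) operates against (d): a current Provisional Approval is held. (i) would limit (h) — the registered capacity is 1,470 units, under the 1,780 units limit — but (j) sets (i) aside: (j) is engaged — the baked goods contain meat. (k) applies (aggregate throughput is 5,990 units, below the 6,640 units limit), but is overridden by (l): (l) applies — the reportable unit count is 23, less than the 26 limit. (m) would limit (l) — the coverage ratio is 71%, below the 72% limit — but (n) sets (m) aside: (n) operates against (m): a current Schedule 6 Approval is held. So (d) is unavailable.
All of (e)'s requirements are met (the qualifying period is 20 days, under the 25 days limit; a current Class B Exemption Letter is held; a Cottage Food Declaration is on file). Turning to paragraph (o): (o) operates — a current Schedule 6 Clearance is held. (e) is therefore removed.
No exception is made out. Sora falls within the general rule.

Yes — Sora must hold a retail food licence.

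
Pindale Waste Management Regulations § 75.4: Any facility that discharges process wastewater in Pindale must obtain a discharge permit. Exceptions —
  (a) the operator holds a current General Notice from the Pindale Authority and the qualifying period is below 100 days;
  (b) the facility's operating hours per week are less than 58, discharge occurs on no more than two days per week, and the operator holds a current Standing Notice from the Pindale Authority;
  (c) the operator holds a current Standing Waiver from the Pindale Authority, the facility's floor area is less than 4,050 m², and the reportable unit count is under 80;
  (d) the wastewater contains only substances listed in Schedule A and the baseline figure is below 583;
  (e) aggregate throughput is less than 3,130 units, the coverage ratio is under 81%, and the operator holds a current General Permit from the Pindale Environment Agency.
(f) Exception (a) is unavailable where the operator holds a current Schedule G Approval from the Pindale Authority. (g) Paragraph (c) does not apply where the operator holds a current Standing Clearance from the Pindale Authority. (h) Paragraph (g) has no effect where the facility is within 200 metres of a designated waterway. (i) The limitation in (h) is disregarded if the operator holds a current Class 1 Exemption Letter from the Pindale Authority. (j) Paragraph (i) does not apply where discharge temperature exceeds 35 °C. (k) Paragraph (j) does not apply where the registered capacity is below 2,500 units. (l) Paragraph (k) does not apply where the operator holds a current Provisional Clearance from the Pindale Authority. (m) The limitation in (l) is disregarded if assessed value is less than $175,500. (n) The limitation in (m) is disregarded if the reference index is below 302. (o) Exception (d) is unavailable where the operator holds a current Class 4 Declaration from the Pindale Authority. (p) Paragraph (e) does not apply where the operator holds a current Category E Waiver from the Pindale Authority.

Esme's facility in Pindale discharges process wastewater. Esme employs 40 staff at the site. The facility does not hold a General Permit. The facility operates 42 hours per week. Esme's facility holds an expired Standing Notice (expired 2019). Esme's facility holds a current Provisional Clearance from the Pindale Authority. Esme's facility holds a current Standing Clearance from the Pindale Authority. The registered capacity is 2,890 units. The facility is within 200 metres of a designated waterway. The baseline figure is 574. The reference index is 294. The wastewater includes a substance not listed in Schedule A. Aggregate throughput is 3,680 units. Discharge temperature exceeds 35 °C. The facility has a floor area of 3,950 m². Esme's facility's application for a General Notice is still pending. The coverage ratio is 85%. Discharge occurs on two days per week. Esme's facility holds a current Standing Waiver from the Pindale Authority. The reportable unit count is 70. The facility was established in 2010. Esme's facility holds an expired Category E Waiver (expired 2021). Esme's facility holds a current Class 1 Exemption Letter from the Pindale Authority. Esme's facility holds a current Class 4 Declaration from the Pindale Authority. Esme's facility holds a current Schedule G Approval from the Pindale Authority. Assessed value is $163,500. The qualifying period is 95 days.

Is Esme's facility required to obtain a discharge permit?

Exception (a) fails — there is no General Notice in force.
Exception (b) fails — no current Standing Notice is held.
Exception (c): a current Standing Waiver is held; the facility's floor area is 3,950 m², less than the 4,050 m² limit; the reportable unit count is 70, under the 80 limit — every condition holds. As to paragraphs (g)–(n): (g) would limit (c) — a current Standing Clearance is held — but (h) sets (g) aside: (h) is engaged — the facility is within 200 m of a designated waterway. (i) operates (a current Class 1 Exemption Letter is held), but is overridden by (j): (j) operates against (i): discharge temperature exceeds 35 °C. (k) is not engaged (the registered capacity is 2,890 units, not below 2,500 units), so (j) stands. So (c) applies.
Exception (d) requires that the wastewater contains only substances listed in Schedule A; but the wastewater includes a non-Schedule-A substance, so (d) is unavailable.
Exception (e) fails — aggregate throughput is 3,680 units, not less than 3,130 units.

No — exception (c) applies; Esme's facility is not required to obtain a discharge permit.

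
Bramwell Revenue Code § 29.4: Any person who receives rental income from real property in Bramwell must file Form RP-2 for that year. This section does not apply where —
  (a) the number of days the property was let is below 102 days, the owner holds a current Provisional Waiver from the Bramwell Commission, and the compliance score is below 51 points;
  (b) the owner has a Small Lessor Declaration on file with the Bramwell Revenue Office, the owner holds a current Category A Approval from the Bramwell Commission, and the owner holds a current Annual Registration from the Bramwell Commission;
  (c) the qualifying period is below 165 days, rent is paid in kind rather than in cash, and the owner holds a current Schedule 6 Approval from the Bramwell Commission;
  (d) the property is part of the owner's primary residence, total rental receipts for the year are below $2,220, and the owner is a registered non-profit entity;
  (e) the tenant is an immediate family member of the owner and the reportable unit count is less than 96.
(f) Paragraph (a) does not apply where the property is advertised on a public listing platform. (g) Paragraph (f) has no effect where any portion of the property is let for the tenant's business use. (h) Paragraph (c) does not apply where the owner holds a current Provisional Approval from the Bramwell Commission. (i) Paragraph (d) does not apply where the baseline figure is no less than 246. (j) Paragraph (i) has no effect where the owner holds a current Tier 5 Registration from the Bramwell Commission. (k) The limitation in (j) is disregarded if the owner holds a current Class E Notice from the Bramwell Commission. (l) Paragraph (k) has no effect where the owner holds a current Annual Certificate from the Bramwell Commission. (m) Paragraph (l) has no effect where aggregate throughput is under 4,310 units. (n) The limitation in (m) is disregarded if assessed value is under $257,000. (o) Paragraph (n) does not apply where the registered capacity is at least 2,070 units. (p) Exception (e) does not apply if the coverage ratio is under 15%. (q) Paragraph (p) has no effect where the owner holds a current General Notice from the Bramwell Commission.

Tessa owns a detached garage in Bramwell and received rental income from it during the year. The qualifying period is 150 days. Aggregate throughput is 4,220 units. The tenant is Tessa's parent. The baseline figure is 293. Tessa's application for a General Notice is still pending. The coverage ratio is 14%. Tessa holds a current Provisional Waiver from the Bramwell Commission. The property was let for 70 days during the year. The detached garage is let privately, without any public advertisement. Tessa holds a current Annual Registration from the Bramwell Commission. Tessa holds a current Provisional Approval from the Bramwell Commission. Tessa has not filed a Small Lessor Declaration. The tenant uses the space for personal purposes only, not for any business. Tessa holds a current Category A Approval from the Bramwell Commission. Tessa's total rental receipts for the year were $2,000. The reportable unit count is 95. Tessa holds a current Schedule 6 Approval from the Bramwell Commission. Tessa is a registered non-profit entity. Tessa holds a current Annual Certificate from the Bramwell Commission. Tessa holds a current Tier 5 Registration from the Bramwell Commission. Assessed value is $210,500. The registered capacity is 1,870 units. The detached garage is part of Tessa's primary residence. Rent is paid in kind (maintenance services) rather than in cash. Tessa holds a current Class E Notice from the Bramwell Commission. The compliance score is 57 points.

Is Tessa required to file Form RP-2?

No — exception (d) applies; Tessa is not required to file Form RP-2.

Exception (a) does not apply: the compliance score is 57 points, not below 51 points.
Exception (b) does not apply: no Small Lessor Declaration is on file.
All of (c)'s requirements are met (the qualifying period is 150 days, below the 165 days limit; rent is paid in kind; a current Schedule 6 Approval is held). Turning to paragraph (h): (h) operates against (c): a current Provisional Approval is held. So (c) is unavailable.
All of (d)'s requirements are met (the detached garage is part of the primary residence; total rental receipts for the year are $2,000, below the $2,220 limit; Tessa is a registered non-profit). As to paragraphs (i)–(o): (i) would limit (d) — the baseline figure is 293, meeting the 246 threshold — but (j) sets (i) aside: (j) is triggered — a current Tier 5 Registration is held. (k) applies (a current Class E Notice is held), but yields to (l): (l) operates — a current Annual Certificate is held. (m) would limit (l) — aggregate throughput is 4,220 units, under the 4,310 units limit — but (n) sets (m) aside: (n) is triggered — assessed value is $210,500, under the $257,000 limit. (o) is not triggered (the registered capacity is 1,870 units, short of 2,070 units), so (n) stands. (d) remains available.
Exception (e) is satisfied on its face — the tenant is an immediate family member; the reportable unit count is 95, less than the 96 limit. But: (p) is engaged — the coverage ratio is 14%, under the 15% limit. (q), which would lift (p), does not operate here — the General Notice is not current. Exception (e) does not apply.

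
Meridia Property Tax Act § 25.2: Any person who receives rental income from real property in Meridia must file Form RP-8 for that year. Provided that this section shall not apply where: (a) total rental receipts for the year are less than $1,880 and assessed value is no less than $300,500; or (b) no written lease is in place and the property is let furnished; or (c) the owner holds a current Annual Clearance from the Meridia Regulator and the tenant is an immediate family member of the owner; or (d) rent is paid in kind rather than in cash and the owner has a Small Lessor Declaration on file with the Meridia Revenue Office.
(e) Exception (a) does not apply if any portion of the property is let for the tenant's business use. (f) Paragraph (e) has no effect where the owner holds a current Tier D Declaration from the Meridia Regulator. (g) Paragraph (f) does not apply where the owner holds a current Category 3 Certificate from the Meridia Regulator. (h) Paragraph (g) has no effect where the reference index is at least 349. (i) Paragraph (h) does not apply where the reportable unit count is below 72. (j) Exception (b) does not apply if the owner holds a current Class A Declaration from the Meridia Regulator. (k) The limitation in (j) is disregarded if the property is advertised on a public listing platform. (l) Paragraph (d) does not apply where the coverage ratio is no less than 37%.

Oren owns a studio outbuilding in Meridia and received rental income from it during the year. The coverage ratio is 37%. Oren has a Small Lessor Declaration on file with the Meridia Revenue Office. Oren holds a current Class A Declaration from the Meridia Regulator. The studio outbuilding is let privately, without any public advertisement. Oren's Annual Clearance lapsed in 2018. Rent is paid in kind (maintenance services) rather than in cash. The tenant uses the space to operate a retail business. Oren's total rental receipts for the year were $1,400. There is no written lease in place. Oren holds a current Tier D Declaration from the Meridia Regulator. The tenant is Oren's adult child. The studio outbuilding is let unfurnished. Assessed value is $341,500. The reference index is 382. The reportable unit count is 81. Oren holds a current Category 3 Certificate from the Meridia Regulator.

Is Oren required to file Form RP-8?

All of (a)'s requirements are met (total rental receipts for the year are $1,400, less than the $1,880 limit; assessed value is $341,500, meeting the $300,500 threshold). Under paragraphs (e)–(i): (e) would limit (a) — the space is let for business use — but (f) sets (e) aside: (f) is triggered — a current Tier D Declaration is held. (g) operates (a current Category 3 Certificate is held), but yields to (h): (h) applies — the reference index is 382, meeting the 349 threshold. (i), which would lift (h), does not operate here — the reportable unit count is 81, not below 72. (a) remains available.
Exception (b) does not apply: the property is let unfurnished.
Exception (c) requires that the owner holds a current Annual Clearance from the Meridia Regulator; but the Annual Clearance is not current, so (c) is unavailable.
Exception (d) is satisfied on its face — rent is paid in kind; a Small Lessor Declaration is on file. But: (l) operates against (d): the coverage ratio is 37%, meeting the 37% threshold. So (d) is unavailable.

No — exception (a) applies; Oren is not required to file Form RP-8.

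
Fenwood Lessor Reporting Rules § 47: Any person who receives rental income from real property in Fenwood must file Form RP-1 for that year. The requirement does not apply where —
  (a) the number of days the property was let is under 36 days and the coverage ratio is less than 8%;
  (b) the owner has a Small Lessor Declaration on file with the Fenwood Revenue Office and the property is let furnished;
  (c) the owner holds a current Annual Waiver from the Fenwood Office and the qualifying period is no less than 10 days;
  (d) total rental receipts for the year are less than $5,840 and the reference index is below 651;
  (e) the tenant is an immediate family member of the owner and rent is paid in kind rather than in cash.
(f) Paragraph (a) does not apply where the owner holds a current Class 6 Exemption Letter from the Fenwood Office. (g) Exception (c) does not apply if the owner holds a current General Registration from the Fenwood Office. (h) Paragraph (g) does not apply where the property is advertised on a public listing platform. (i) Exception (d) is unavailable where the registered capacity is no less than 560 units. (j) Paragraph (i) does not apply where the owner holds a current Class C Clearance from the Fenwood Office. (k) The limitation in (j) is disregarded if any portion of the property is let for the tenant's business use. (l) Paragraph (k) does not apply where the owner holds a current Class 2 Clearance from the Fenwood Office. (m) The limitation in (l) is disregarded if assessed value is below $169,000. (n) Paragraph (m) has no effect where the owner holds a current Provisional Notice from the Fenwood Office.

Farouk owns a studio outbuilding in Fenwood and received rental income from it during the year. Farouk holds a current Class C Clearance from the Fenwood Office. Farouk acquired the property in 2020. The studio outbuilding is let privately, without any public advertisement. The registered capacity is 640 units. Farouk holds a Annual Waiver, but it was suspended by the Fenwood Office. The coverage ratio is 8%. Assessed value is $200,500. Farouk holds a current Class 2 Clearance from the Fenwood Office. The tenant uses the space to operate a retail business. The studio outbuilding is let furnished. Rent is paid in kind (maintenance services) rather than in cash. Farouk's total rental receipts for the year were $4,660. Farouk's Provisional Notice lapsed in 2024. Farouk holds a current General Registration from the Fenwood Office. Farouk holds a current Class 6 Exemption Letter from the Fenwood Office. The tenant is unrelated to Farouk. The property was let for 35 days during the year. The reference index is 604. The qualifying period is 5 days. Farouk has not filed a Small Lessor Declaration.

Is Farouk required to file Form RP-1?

Exception (a) requires that the coverage ratio is less than 8%; but the coverage ratio is 8%, not less than 8%, so (a) is unavailable.
Exception (b) fails — no Small Lessor Declaration is on file.
Exception (c) fails — the Annual Waiver is not current.
Exception (d) is satisfied on its face — total rental receipts for the year are $4,660, less than the $5,840 limit; the reference index is 604, below the 651 limit. Applying paragraphs (i)–(n): (i) applies (the registered capacity is 640 units, meeting the 560 units threshold), but yields to (j): (j) is triggered — a current Class C Clearance is held. (k) operates (the space is let for business use), but is set aside by (l): (l) operates against (k): a current Class 2 Clearance is held. (m), which would lift (l), is not triggered — assessed value is $200,500, not below $169,000. (d) remains available.
Exception (e) does not apply: the tenant is unrelated to the owner.

No — exception (d) applies; Farouk is not required to file Form RP-1.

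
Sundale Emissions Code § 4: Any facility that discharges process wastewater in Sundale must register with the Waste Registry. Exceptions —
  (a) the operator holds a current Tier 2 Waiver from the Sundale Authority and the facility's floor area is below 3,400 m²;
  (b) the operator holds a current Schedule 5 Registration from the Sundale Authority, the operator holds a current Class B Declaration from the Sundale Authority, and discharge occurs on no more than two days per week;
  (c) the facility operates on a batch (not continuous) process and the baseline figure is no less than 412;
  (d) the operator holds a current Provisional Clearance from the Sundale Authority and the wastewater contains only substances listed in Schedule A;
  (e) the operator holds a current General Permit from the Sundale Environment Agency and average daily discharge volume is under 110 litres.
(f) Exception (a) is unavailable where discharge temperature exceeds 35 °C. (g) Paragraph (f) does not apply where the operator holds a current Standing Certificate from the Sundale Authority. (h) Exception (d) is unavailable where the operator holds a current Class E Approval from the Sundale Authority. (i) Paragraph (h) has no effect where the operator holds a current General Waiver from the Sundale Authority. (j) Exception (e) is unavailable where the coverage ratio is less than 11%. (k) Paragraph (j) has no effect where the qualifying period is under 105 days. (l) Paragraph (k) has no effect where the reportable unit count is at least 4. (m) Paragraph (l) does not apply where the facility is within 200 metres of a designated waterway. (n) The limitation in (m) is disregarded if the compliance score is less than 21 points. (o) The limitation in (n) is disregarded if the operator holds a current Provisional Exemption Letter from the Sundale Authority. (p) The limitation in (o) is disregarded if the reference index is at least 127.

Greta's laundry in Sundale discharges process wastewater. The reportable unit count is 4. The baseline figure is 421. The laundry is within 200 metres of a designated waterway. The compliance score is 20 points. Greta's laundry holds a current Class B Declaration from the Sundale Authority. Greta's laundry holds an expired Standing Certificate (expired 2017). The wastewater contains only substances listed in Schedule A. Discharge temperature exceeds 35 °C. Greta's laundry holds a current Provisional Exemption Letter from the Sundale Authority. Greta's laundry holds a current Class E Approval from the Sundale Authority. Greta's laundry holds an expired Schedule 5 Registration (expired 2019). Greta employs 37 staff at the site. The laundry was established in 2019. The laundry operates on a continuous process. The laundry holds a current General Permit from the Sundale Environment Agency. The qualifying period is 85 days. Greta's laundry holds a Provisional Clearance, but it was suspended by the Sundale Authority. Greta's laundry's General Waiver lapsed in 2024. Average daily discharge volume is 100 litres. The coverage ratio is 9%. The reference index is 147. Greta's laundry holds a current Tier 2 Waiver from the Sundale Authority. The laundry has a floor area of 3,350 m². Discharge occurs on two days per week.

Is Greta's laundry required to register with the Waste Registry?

Exception (a) is satisfied on its face — a current Tier 2 Waiver is held; the facility's floor area is 3,350 m², below the 3,400 m² limit. However, paragraphs (f)–(g) must be considered: (f) operates against (a): discharge temperature exceeds 35 °C. (g) is not engaged (no current Standing Certificate is held), so (f) stands. So (a) is unavailable.
Exception (b) does not apply: no current Schedule 5 Registration is held.
Exception (c) requires that the facility operates on a batch (not continuous) process; but the facility operates on a continuous process, so (c) is unavailable.
Exception (d) requires that the operator holds a current Provisional Clearance from the Sundale Authority; but no current Provisional Clearance is held, so (d) is unavailable.
Exception (e): a current General Permit is held; average daily discharge volume is 100 litres, under the 110 litres limit — every condition holds. But: (j) operates against (e): the coverage ratio is 9%, less than the 11% limit. (k) operates (the qualifying period is 85 days, under the 105 days limit), but is set aside by (l): (l) operates against (k): the reportable unit count is 4, meeting the 4 threshold. (m) is engaged (the laundry is within 200 m of a designated waterway), but is overridden by (n): (n) operates against (m): the compliance score is 20 points, less than the 21 points limit. (o) is engaged (a current Provisional Exemption Letter is held), but yields to (p): (p) operates against (o): the reference index is 147, meeting the 127 threshold. Exception (e) does not apply.
No exception is made out. Greta's laundry falls within the general rule.

Yes — Greta's laundry must register with the Waste Registry.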